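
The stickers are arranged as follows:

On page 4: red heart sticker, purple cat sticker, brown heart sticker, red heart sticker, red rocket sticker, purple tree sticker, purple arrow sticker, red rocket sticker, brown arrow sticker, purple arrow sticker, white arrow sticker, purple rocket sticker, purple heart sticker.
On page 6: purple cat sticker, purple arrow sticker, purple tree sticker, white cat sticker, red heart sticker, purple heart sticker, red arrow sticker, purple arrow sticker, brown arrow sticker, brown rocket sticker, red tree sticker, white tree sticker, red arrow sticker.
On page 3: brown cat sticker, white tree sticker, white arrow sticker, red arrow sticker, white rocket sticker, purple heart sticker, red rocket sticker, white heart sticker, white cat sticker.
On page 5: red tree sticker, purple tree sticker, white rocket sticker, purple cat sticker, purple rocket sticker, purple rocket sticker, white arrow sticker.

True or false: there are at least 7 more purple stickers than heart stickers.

There are 16 purple stickers.
There are 8 heart stickers.
The claim requires 16 − 8 = 8 ≥ 7, which holds.

True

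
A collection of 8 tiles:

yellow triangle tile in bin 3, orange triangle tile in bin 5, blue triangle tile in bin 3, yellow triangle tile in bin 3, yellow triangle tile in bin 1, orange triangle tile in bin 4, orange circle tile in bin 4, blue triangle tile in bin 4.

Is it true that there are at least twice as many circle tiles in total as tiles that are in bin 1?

There is 1 circle tile.
There is 1 tile in bin 1.
The claim requires 1 ≥ 2 × 1 = 2, which does not hold.

False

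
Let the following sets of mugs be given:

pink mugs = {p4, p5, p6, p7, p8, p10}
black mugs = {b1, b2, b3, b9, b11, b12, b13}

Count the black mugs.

7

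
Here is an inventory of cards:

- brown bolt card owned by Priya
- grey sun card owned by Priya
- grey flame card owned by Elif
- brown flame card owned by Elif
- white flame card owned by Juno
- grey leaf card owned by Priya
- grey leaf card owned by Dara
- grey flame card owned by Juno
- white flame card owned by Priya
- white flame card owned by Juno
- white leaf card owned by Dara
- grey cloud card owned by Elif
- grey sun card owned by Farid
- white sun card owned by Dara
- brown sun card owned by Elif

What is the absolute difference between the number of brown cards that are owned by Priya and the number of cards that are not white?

9

brown cards owned by Priya: 1. cards that are not white: 10.
|1 − 10| = 10 − 1 = 9.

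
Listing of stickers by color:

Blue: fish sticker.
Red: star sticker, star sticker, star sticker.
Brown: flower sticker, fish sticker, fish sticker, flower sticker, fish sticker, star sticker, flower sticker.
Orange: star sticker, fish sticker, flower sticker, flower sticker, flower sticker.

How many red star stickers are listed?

3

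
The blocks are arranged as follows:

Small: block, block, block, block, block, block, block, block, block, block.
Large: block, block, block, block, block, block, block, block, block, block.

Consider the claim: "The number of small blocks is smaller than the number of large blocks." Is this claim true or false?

False

There are 10 small blocks.
There are 10 large blocks.
The claim requires 10 < 10, which does not hold.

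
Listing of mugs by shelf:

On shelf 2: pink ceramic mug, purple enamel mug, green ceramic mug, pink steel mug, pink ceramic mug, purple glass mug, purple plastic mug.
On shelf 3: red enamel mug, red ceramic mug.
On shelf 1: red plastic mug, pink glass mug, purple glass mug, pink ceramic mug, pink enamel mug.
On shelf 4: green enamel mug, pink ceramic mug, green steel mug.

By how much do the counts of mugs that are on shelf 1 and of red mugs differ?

mugs on shelf 1: 5. red mugs: 3.
|5 − 3| = 5 − 3 = 2.

2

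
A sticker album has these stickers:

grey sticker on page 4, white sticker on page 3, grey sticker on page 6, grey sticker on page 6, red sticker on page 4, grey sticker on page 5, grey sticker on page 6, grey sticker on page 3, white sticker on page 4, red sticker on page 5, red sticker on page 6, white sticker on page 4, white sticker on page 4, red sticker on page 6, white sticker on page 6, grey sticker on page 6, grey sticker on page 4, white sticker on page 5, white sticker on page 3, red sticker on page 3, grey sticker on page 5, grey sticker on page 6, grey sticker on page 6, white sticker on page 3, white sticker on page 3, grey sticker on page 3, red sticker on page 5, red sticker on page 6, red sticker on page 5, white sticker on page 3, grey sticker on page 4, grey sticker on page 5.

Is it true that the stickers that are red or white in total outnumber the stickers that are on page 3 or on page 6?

False

stickers that are red or white: 18.
stickers on page 3 or on page 6: 18.
The claim requires 18 > 18, which does not hold.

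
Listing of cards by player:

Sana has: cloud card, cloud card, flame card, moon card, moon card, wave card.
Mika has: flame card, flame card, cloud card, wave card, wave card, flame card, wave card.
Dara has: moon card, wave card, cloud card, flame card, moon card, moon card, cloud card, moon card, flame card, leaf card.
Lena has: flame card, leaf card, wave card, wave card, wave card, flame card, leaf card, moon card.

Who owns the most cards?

Counts by player: Dara→10, Lena→8, Mika→7, Sana→6.
The maximum is 10, held uniquely by Dara.

Dara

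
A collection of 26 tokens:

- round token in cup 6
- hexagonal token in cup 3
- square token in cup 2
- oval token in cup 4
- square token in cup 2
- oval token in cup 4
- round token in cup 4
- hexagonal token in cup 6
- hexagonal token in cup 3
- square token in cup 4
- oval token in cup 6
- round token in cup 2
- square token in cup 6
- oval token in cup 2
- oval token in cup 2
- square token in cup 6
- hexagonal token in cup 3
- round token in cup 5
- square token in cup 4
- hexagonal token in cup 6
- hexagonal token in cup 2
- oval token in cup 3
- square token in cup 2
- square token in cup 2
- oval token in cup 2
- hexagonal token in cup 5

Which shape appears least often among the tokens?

round

Counts by shape: square 8, hexagonal 7, oval 7, round 4.
The minimum is 4, held uniquely by round.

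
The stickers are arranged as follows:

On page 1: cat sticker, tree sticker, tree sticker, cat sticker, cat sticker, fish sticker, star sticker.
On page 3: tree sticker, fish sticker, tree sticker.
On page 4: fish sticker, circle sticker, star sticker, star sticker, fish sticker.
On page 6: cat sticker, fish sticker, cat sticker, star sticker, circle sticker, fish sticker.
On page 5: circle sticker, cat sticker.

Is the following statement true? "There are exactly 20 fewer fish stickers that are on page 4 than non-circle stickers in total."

False

There are 2 fish stickers on page 4.
There are 20 non-circle stickers.
The claim requires 20 − 2 (= 18) to equal 20, which does not hold.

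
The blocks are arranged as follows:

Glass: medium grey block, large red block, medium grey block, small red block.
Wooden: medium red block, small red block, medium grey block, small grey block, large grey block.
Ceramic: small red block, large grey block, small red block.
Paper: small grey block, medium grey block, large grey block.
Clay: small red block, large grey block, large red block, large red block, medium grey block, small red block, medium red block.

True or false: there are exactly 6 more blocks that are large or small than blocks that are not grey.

blocks that are large or small: 15.
blocks that are not grey: 11.
The claim requires 15 − 11 (= 4) to equal 6, which does not hold.

False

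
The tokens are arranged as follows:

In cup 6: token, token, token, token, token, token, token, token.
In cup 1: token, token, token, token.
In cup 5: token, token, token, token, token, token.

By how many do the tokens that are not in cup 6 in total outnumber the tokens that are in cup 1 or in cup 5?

0

tokens that are not in cup 6: 10.
tokens in cup 1 or in cup 5: 10.
10 − 10 = 0.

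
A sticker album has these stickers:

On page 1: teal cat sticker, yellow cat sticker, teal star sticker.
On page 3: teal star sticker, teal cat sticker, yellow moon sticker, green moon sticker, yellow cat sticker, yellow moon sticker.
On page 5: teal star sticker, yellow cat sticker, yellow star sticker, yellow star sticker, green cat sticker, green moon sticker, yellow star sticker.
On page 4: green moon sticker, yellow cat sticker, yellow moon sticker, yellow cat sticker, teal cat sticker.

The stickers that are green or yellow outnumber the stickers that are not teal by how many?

stickers that are green or yellow: 15.
stickers that are not teal: 15.
15 − 15 = 0.

0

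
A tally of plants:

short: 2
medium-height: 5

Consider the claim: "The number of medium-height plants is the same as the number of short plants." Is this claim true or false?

False

|medium-height plants| = 5.
|short plants| = 2.
The claim requires 5 = 2, which does not hold.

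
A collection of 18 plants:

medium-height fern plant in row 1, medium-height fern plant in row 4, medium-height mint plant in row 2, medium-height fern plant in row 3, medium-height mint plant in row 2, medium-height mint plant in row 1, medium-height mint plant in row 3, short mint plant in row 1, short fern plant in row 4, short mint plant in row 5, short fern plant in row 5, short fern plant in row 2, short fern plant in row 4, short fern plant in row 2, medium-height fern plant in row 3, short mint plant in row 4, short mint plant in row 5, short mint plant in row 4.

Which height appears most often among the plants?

short

Counts by height: short 10, medium-height 8.
The maximum is 10, held uniquely by short.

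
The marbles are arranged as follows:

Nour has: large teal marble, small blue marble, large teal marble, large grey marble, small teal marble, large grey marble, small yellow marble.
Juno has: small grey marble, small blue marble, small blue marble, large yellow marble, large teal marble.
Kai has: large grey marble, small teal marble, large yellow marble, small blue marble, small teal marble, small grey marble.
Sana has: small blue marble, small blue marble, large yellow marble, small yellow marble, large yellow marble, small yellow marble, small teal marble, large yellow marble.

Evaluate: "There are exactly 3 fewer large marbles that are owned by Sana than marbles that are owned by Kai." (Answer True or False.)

True

|large marbles owned by Sana| = 3.
|marbles owned by Kai| = 6.
The claim requires 6 − 3 (= 3) to equal 3, which holds.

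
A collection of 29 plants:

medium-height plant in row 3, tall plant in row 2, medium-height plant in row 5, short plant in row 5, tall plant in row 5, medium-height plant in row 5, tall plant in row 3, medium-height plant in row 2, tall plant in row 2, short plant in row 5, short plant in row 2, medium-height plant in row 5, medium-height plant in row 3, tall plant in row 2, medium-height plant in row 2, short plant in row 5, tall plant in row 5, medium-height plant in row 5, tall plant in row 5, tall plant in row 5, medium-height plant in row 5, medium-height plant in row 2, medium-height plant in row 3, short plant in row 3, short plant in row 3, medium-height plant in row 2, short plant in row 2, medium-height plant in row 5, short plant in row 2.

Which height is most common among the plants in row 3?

medium-height

Counts by height (restricted to plants in row 3): medium-height 3, short 2, tall 1.
The maximum is 3, held uniquely by medium-height.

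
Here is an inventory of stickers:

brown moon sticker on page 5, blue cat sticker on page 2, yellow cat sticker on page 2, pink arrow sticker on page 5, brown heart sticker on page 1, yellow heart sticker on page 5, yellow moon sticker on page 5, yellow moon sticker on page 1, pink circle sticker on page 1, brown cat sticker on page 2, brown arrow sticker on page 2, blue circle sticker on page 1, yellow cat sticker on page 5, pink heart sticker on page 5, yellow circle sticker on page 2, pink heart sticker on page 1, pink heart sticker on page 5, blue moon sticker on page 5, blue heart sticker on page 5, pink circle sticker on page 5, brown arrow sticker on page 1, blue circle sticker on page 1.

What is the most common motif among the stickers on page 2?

cat

Counts by motif (restricted to stickers on page 2): cat 3, arrow 1, circle 1.
The maximum is 3, held uniquely by cat.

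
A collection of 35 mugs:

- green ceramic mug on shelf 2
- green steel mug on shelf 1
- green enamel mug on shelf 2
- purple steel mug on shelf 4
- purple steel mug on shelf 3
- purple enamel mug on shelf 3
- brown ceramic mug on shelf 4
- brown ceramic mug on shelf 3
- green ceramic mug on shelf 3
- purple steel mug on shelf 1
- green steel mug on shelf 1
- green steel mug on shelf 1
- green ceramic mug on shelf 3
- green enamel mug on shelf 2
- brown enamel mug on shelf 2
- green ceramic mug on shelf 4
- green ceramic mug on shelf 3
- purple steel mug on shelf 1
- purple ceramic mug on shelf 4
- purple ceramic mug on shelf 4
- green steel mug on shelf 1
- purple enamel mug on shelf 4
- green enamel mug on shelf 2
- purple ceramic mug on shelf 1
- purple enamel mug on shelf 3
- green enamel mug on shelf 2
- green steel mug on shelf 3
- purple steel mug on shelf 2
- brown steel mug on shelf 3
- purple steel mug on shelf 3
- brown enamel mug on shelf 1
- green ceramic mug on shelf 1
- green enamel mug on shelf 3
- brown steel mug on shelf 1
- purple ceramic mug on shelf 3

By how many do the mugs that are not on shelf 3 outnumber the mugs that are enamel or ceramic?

mugs that are not on shelf 3: 23.
mugs that are enamel or ceramic: 22.
23 − 22 = 1.

1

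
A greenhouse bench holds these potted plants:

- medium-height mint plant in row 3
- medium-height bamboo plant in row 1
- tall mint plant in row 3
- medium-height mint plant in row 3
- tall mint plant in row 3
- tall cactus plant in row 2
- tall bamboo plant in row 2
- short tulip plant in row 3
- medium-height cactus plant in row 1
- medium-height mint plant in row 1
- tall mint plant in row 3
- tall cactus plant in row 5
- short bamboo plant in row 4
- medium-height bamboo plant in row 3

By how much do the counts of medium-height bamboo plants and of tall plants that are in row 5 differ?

medium-height bamboo plants: 2. tall plants in row 5: 1.
|2 − 1| = 2 − 1 = 1.

1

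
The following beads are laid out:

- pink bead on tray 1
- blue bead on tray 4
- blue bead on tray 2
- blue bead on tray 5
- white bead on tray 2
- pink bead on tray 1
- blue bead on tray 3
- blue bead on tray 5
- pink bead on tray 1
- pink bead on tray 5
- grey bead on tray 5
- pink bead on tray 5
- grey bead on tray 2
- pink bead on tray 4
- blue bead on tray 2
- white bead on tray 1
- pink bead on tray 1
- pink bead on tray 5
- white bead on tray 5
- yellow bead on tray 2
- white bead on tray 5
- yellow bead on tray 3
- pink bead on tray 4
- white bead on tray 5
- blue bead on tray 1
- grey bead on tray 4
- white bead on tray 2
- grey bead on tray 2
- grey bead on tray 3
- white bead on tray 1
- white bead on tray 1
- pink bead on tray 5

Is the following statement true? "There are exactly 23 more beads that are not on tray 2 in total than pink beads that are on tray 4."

beads that are not on tray 2: 25.
pink beads on tray 4: 2.
The claim requires 25 − 2 (= 23) to equal 23, which holds.

True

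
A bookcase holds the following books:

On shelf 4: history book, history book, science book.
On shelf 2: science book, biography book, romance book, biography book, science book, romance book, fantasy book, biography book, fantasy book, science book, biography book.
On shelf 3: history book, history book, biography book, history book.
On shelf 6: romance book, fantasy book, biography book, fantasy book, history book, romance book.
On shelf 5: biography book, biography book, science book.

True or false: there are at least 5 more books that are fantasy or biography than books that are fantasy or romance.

False

|books that are fantasy or biography| = 12.
|books that are fantasy or romance| = 8.
The claim requires 12 − 8 = 4 ≥ 5, which does not hold.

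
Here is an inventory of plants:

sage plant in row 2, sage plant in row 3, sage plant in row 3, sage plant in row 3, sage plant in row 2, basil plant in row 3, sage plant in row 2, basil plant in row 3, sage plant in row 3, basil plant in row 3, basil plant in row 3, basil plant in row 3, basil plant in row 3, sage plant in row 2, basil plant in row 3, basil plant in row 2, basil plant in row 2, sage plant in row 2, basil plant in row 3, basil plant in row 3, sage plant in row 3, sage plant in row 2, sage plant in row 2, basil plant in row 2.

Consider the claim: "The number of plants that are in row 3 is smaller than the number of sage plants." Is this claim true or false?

plants in row 3: 14.
sage plants: 12.
The claim requires 14 < 12, which does not hold.

False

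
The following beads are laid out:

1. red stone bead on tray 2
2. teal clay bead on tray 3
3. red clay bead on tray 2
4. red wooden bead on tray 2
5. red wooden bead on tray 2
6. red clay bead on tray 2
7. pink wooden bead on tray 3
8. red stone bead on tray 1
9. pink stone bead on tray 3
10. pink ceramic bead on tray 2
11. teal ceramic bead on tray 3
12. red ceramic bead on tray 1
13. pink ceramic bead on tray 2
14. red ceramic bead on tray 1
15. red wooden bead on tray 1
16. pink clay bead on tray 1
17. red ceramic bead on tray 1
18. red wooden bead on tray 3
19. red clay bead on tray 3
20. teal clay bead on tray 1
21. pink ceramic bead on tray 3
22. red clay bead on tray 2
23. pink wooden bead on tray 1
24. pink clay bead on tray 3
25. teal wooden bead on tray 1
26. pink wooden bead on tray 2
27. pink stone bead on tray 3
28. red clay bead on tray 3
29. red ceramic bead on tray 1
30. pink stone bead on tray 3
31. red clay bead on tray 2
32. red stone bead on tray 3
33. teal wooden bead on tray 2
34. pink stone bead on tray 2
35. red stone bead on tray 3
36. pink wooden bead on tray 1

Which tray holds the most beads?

tray 3

Counts by tray: tray 3→13, tray 2→12, tray 1→11.
The maximum is 13, held uniquely by tray 3.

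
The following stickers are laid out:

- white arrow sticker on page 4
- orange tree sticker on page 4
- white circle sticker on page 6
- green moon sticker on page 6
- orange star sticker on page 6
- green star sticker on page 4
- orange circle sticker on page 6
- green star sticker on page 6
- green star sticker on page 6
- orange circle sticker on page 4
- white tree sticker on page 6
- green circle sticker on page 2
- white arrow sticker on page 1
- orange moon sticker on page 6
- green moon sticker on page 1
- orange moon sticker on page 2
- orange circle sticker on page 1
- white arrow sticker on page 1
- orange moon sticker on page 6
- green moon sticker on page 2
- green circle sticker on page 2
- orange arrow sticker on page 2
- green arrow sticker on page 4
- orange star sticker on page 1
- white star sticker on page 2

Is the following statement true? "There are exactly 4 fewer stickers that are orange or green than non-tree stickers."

True

There are 19 stickers that are orange or green.
There are 23 non-tree stickers.
The claim requires 23 − 19 (= 4) to equal 4, which holds.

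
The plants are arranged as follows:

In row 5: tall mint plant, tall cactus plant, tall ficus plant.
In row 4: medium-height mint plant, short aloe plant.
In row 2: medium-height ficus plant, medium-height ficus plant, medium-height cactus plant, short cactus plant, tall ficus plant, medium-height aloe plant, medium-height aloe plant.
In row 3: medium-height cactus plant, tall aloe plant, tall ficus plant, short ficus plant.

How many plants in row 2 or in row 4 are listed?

9

in row 2: 7; in row 4: 2; together 7 + 2 = 9.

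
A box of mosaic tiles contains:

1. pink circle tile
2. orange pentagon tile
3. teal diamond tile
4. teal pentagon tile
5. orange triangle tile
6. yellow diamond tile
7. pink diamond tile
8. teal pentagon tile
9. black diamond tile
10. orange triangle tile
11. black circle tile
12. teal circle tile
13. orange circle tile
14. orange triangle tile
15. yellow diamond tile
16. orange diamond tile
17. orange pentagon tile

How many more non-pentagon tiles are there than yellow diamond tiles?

11

non-pentagon tiles: 13.
yellow diamond tiles: 2.
13 − 2 = 11.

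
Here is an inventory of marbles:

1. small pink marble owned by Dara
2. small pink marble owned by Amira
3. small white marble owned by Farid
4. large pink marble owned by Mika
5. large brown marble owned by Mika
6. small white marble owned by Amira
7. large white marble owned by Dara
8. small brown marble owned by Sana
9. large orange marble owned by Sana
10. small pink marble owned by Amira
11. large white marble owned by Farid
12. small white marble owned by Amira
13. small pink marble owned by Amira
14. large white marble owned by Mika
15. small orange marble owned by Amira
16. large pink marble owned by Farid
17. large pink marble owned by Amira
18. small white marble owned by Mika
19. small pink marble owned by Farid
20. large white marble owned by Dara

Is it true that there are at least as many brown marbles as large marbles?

brown marbles: 2.
large marbles: 9.
The claim requires 2 ≥ 9, which does not hold.

False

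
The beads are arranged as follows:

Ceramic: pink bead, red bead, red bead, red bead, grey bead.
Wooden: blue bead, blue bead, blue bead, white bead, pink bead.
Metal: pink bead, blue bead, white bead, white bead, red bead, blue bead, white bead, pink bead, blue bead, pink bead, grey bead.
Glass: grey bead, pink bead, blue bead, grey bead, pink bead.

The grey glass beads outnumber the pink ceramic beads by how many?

1

grey glass beads: 2.
pink ceramic beads: 1.
2 − 1 = 1.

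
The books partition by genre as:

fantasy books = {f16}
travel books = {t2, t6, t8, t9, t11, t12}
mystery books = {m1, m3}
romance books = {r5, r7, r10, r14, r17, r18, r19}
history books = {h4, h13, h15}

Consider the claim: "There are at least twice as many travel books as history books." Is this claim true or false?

True

travel books: 6.
history books: 3.
The claim requires 6 ≥ 2 × 3 = 6, which holds.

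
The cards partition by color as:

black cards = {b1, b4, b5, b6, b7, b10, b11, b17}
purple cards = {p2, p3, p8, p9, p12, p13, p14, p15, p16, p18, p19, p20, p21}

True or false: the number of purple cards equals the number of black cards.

|purple cards| = 13.
|black cards| = 8.
The claim requires 13 = 8, which does not hold.

False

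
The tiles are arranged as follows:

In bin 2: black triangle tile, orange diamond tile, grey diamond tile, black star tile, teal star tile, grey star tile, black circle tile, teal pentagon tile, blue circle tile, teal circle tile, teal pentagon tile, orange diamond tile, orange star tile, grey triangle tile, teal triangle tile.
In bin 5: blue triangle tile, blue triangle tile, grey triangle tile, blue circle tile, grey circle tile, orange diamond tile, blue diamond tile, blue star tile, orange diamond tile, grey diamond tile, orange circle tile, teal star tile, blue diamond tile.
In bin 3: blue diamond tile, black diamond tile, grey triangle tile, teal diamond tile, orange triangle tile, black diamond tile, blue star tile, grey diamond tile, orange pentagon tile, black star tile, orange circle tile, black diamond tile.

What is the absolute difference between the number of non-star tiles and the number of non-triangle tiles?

0

non-star tiles: 32. non-triangle tiles: 32.
|32 − 32| = 32 − 32 = 0.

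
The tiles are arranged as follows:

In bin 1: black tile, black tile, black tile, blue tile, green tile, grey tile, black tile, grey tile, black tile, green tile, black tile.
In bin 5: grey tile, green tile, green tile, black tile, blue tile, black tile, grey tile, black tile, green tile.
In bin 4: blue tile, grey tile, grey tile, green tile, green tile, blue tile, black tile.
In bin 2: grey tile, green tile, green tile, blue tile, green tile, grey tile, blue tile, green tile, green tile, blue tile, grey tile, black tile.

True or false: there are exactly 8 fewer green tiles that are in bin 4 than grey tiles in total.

green tiles in bin 4: 2.
grey tiles: 9.
The claim requires 9 − 2 (= 7) to equal 8, which does not hold.

False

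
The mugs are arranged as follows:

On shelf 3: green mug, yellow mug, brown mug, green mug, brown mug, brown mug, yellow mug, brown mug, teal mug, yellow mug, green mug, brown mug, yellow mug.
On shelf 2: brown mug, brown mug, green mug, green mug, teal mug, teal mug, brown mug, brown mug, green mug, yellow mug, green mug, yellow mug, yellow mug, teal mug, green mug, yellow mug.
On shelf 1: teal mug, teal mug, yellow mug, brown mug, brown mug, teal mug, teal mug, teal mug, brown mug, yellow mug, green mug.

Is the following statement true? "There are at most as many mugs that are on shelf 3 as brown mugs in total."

|mugs on shelf 3| = 13.
|brown mugs| = 12.
The claim requires 13 ≤ 12, which does not hold.

False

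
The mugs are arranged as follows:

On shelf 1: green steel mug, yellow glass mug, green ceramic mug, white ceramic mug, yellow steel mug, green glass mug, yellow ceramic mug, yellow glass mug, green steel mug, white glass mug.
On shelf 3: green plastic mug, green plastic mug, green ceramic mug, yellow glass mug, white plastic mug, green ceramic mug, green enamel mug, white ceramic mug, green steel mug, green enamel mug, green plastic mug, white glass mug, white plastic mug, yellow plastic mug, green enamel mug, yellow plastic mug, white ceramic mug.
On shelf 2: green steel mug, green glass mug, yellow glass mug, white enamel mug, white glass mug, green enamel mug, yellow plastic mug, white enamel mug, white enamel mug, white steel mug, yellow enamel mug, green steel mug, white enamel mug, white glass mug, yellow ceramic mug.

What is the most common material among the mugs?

glass

Counts by material: glass 10, enamel 9, plastic 8, ceramic 8, steel 7.
The maximum is 10, held uniquely by glass.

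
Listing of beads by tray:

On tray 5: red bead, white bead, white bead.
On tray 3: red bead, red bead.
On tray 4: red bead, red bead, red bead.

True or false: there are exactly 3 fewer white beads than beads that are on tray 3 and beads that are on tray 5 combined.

True

There are 2 white beads.
beads on tray 3: 2; beads on tray 5: 3; combined: 2 + 3 = 5.
The claim requires 5 − 2 (= 3) to equal 3, which holds.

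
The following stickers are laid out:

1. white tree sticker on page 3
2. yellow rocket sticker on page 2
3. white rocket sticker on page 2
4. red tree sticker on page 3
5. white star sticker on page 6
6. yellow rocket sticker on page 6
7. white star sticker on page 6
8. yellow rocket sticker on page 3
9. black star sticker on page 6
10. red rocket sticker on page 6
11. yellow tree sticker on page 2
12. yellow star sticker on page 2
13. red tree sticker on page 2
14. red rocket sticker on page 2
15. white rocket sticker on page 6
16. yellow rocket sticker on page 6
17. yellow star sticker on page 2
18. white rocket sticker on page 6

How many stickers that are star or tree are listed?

9

star: 5; tree: 4; together 5 + 4 = 9.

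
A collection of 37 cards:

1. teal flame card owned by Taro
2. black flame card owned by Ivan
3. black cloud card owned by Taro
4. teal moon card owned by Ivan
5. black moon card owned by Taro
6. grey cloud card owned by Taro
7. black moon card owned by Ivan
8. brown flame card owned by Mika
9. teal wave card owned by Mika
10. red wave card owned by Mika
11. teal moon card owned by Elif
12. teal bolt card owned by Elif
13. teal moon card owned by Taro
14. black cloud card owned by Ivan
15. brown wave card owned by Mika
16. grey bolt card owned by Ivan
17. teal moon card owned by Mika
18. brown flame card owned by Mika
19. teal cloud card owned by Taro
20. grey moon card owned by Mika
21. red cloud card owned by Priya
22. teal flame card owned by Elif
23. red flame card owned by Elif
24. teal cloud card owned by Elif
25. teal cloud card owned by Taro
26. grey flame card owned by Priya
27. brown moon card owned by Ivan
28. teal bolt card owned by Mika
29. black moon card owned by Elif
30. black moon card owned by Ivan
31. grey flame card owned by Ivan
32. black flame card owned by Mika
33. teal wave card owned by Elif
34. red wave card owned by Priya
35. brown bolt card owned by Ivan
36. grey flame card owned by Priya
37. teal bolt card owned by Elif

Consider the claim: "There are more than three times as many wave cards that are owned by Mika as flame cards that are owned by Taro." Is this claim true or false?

False

Count of wave cards owned by Mika: 3.
Count of flame cards owned by Taro: 1.
The claim requires 3 > 3 × 1 = 3, which does not hold.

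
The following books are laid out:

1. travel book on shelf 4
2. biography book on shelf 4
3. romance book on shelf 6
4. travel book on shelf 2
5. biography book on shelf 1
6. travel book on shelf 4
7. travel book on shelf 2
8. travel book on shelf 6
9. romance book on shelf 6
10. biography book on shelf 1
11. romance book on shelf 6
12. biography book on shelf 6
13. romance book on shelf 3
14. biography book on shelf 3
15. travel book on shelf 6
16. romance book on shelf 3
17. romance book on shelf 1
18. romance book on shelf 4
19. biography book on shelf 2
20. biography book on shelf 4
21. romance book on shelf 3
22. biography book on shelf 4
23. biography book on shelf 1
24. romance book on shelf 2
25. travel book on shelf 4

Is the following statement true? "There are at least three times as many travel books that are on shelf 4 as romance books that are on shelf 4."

There are 3 travel books on shelf 4.
There is 1 romance book on shelf 4.
The claim requires 3 ≥ 3 × 1 = 3, which holds.

True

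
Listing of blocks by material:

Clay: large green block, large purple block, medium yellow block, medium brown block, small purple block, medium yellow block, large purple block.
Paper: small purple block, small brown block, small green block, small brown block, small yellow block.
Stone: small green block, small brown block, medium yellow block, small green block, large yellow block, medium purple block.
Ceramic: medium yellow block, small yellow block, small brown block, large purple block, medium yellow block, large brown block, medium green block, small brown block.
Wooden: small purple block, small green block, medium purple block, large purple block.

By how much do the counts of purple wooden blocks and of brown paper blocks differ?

purple wooden blocks: 3. brown paper blocks: 2.
|3 − 2| = 3 − 2 = 1.

1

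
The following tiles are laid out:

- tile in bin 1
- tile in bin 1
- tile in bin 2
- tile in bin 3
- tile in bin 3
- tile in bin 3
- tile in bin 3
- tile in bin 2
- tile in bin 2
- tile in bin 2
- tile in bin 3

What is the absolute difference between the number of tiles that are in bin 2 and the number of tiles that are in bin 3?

1

tiles in bin 2: 4. tiles in bin 3: 5.
|4 − 5| = 5 − 4 = 1.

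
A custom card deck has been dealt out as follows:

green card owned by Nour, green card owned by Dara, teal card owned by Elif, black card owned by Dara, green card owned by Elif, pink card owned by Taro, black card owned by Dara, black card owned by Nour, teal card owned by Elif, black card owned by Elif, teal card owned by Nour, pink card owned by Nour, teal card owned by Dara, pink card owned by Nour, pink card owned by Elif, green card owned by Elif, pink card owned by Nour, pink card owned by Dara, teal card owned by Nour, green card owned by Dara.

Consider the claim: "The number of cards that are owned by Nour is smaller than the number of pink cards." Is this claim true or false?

|cards owned by Nour| = 7.
|pink cards| = 6.
The claim requires 7 < 6, which does not hold.

False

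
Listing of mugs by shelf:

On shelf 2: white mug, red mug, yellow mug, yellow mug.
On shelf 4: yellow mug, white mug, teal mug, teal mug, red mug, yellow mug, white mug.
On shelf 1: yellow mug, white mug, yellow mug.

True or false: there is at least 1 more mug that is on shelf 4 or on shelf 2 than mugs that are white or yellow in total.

mugs on shelf 4 or on shelf 2: 11.
mugs that are white or yellow: 10.
The claim requires 11 − 10 = 1 ≥ 1, which holds.

True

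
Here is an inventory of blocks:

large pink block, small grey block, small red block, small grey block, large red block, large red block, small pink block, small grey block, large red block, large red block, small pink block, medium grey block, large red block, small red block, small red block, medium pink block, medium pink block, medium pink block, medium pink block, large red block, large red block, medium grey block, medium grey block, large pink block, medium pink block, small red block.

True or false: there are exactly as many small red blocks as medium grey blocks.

There are 4 small red blocks.
There are 3 medium grey blocks.
The claim requires 4 = 3, which does not hold.

False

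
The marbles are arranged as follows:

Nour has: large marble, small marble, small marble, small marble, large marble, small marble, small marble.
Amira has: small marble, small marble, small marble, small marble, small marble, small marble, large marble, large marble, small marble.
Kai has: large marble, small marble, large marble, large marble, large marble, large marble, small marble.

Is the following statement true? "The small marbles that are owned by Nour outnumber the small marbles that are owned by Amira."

False

|small marbles owned by Nour| = 5.
|small marbles owned by Amira| = 7.
The claim requires 5 > 7, which does not hold.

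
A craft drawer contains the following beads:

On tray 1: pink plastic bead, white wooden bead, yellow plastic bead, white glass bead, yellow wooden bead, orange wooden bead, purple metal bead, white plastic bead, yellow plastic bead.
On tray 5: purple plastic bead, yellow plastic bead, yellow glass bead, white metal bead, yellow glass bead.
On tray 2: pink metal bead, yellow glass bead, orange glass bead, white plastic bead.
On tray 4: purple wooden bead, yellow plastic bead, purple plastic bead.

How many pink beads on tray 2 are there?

1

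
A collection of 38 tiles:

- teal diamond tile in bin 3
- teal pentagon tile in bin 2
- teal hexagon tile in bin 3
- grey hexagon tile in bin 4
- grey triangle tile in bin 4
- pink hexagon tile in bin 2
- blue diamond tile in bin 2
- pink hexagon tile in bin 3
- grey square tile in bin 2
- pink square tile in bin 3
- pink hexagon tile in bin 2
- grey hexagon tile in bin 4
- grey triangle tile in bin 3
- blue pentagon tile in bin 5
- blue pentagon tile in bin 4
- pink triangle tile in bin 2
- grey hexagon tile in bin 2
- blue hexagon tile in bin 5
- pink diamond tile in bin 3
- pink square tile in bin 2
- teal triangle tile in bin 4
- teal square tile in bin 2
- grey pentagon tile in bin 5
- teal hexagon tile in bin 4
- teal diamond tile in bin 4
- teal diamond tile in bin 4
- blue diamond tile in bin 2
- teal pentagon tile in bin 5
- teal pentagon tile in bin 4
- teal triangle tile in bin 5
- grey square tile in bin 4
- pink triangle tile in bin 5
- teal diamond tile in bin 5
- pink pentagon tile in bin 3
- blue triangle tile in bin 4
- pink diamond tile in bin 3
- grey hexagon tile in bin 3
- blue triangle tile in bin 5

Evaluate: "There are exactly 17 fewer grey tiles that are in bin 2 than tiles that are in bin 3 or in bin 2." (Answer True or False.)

True

There are 2 grey tiles in bin 2.
There are 19 tiles in bin 3 or in bin 2.
The claim requires 19 − 2 (= 17) to equal 17, which holds.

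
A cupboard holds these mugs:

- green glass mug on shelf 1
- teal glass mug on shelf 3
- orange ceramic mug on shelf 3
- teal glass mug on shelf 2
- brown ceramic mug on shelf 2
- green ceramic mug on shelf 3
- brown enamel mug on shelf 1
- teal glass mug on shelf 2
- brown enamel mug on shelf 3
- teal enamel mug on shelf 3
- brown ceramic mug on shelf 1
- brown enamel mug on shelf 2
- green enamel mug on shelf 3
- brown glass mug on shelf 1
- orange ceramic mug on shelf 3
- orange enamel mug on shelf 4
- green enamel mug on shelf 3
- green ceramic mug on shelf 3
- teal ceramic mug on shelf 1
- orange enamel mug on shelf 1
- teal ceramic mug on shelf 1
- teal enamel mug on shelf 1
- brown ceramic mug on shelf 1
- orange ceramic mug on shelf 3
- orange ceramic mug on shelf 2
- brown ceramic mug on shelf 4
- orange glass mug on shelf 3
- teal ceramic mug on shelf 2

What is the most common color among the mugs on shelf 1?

Counts by color (restricted to mugs on shelf 1): brown 4, teal 3, orange 1, green 1.
The maximum is 4, held uniquely by brown.

brown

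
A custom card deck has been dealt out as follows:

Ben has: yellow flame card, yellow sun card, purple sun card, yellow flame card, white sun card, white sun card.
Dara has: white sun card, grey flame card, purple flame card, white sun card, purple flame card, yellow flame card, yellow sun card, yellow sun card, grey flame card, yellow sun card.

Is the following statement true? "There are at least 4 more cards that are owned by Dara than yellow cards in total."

Count of cards owned by Dara: 10.
There are 7 yellow cards.
The claim requires 10 − 7 = 3 ≥ 4, which does not hold.

False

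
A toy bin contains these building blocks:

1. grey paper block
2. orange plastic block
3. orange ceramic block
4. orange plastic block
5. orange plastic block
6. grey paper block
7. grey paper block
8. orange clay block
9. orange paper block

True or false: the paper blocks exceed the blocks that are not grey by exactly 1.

paper blocks: 4.
blocks that are not grey: 6.
The claim requires 4 − 6 (= -2) to equal 1, which does not hold.

False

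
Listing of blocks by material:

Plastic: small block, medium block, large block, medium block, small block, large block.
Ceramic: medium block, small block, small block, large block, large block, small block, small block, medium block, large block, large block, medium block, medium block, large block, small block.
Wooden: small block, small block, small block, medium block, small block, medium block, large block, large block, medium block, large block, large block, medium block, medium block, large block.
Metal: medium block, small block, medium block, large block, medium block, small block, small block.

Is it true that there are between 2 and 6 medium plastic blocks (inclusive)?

There are 2 medium plastic blocks.
The claim requires 2 ≤ 2 ≤ 6, which holds.

True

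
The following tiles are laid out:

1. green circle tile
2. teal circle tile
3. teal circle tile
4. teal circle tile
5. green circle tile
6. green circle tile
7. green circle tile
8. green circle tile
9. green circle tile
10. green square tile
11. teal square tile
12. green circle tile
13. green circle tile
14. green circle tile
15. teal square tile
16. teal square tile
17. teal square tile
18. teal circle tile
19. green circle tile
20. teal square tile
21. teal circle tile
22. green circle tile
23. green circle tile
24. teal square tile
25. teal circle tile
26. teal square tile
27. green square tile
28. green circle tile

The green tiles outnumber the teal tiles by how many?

green tiles: 15.
teal tiles: 13.
15 − 13 = 2.

2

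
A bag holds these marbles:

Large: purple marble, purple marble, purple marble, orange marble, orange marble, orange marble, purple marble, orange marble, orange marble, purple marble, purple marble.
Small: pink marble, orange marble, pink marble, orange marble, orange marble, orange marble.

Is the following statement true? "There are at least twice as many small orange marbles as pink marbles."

There are 4 small orange marbles.
There are 2 pink marbles.
The claim requires 4 ≥ 2 × 2 = 4, which holds.

True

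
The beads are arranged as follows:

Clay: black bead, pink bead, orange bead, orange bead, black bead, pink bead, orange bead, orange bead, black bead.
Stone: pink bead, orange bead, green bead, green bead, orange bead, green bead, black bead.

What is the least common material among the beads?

stone

Counts by material: clay 9, stone 7.
The minimum is 7, held uniquely by stone.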